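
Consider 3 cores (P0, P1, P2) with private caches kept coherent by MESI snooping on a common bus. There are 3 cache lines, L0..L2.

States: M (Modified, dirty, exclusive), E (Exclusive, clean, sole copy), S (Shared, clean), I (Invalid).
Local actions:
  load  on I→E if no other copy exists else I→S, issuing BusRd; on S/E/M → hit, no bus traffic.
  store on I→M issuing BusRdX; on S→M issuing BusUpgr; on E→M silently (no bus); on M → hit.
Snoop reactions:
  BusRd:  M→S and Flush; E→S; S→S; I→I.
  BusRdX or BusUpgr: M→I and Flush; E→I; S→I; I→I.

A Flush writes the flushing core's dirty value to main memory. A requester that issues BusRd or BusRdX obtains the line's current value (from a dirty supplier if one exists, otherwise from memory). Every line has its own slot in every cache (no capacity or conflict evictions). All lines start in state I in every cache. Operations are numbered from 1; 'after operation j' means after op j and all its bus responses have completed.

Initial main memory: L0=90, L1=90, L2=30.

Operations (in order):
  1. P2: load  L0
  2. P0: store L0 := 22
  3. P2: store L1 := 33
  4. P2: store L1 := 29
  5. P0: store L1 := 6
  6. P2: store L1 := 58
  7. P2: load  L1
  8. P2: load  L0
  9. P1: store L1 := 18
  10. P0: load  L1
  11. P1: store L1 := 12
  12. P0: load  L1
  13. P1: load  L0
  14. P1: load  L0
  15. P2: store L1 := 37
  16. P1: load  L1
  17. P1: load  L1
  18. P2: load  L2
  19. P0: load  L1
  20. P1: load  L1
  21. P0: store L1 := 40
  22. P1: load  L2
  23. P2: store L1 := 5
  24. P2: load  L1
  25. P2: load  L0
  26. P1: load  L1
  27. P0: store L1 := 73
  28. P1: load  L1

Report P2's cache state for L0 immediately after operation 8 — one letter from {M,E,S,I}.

state = S

  op1 P2: load  L0 → I/I/E on L0; bus BusRd; mem=90
  op2 P0: store L0 := 22 → M/I/I on L0; bus BusRdX; mem=90
  op3 P2: store L1 := 33 → I/I/M on L1; bus BusRdX; mem=90
  op4 P2: store L1 := 29 → I/I/M on L1; bus (none); mem=90
  op5 P0: store L1 := 6 → M/I/I on L1; bus BusRdX Flush; mem=29
  op6 P2: store L1 := 58 → I/I/M on L1; bus BusRdX Flush; mem=6
  op7 P2: load  L1 → I/I/M on L1; bus (none); mem=6
  op8 P2: load  L0 → S/I/S on L0; bus BusRd Flush; mem=22
  op9 P1: store L1 := 18 → I/M/I on L1; bus BusRdX Flush; mem=58
  op10 P0: load  L1 → S/S/I on L1; bus BusRd Flush; mem=18
  op11 P1: store L1 := 12 → I/M/I on L1; bus BusUpgr; mem=18
  op12 P0: load  L1 → S/S/I on L1; bus BusRd Flush; mem=12
  op13 P1: load  L0 → S/S/S on L0; bus BusRd; mem=22
  op14 P1: load  L0 → S/S/S on L0; bus (none); mem=22
  op15 P2: store L1 := 37 → I/I/M on L1; bus BusRdX; mem=12
  op16 P1: load  L1 → I/S/S on L1; bus BusRd Flush; mem=37
  op17 P1: load  L1 → I/S/S on L1; bus (none); mem=37
  op18 P2: load  L2 → I/I/E on L2; bus BusRd; mem=30
  op19 P0: load  L1 → S/S/S on L1; bus BusRd; mem=37
  op20 P1: load  L1 → S/S/S on L1; bus (none); mem=37
  op21 P0: store L1 := 40 → M/I/I on L1; bus BusUpgr; mem=37
  op22 P1: load  L2 → I/S/S on L2; bus BusRd; mem=30
  op23 P2: store L1 := 5 → I/I/M on L1; bus BusRdX Flush; mem=40
  op24 P2: load  L1 → I/I/M on L1; bus (none); mem=40
  op25 P2: load  L0 → S/S/S on L0; bus (none); mem=22
  op26 P1: load  L1 → I/S/S on L1; bus BusRd Flush; mem=5
  op27 P0: store L1 := 73 → M/I/I on L1; bus BusRdX; mem=5
  op28 P1: load  L1 → S/S/I on L1; bus BusRd Flush; mem=73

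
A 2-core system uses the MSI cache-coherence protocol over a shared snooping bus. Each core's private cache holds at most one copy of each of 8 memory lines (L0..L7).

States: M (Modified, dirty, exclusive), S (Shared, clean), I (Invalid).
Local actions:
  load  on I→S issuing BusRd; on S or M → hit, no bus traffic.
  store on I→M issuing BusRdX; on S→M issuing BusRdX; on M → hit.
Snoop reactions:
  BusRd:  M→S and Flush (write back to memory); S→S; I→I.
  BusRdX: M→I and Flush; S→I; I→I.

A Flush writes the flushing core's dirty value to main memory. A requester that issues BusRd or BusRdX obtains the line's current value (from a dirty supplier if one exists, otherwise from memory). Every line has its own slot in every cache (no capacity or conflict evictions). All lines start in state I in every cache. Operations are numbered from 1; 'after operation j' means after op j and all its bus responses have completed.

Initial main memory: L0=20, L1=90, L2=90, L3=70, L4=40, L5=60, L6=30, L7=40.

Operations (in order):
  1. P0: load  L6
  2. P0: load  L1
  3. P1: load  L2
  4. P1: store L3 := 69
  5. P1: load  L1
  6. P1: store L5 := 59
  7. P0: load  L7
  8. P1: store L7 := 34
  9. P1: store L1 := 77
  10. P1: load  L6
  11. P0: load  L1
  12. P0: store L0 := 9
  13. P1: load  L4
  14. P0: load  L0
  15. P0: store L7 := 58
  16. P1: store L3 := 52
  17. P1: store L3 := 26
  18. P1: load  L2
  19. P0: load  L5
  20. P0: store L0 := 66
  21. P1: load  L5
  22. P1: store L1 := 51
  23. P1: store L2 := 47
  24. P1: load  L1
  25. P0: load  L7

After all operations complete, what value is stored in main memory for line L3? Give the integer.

memory[L3] = 70

  op1 P0: load  L6 → S/I on L6; bus BusRd; mem=30
  op2 P0: load  L1 → S/I on L1; bus BusRd; mem=90
  op3 P1: load  L2 → I/S on L2; bus BusRd; mem=90
  op4 P1: store L3 := 69 → I/M on L3; bus BusRdX; mem=70
  op5 P1: load  L1 → S/S on L1; bus BusRd; mem=90
  op6 P1: store L5 := 59 → I/M on L5; bus BusRdX; mem=60
  op7 P0: load  L7 → S/I on L7; bus BusRd; mem=40
  op8 P1: store L7 := 34 → I/M on L7; bus BusRdX; mem=40
  op9 P1: store L1 := 77 → I/M on L1; bus BusRdX; mem=90
  op10 P1: load  L6 → S/S on L6; bus BusRd; mem=30
  op11 P0: load  L1 → S/S on L1; bus BusRd Flush; mem=77
  op12 P0: store L0 := 9 → M/I on L0; bus BusRdX; mem=20
  op13 P1: load  L4 → I/S on L4; bus BusRd; mem=40
  op14 P0: load  L0 → M/I on L0; bus (none); mem=20
  op15 P0: store L7 := 58 → M/I on L7; bus BusRdX Flush; mem=34
  op16 P1: store L3 := 52 → I/M on L3; bus (none); mem=70
  op17 P1: store L3 := 26 → I/M on L3; bus (none); mem=70
  op18 P1: load  L2 → I/S on L2; bus (none); mem=90
  op19 P0: load  L5 → S/S on L5; bus BusRd Flush; mem=59
  op20 P0: store L0 := 66 → M/I on L0; bus (none); mem=20
  op21 P1: load  L5 → S/S on L5; bus (none); mem=59
  op22 P1: store L1 := 51 → I/M on L1; bus BusRdX; mem=77
  op23 P1: store L2 := 47 → I/M on L2; bus BusRdX; mem=90
  op24 P1: load  L1 → I/M on L1; bus (none); mem=77
  op25 P0: load  L7 → M/I on L7; bus (none); mem=34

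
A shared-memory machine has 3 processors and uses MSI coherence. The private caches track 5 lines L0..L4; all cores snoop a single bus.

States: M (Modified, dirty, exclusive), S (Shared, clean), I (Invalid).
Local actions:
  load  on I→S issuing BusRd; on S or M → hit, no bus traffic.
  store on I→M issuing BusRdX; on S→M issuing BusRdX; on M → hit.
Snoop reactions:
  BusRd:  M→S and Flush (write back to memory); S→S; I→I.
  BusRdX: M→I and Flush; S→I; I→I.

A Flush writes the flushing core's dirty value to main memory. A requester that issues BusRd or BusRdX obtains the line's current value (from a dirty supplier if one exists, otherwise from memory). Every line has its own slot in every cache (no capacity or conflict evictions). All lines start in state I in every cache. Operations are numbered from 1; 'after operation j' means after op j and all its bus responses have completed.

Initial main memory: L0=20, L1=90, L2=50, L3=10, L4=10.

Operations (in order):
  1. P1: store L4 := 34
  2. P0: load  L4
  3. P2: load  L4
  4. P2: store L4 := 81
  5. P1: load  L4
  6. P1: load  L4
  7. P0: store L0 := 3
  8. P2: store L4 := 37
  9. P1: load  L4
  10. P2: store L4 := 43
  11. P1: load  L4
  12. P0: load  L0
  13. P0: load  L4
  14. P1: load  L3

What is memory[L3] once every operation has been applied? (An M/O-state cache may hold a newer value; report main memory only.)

memory[L3] = 10

1. P1: store L4 := 34  bus=[BusRdX]  L4: P0=I P1=M P2=I  mem[L4]=10
2. P0: load  L4  bus=[BusRd,Flush]  L4: P0=S P1=S P2=I  mem[L4]=34
3. P2: load  L4  bus=[BusRd]  L4: P0=S P1=S P2=S  mem[L4]=34
4. P2: store L4 := 81  bus=[BusRdX]  L4: P0=I P1=I P2=M  mem[L4]=34
5. P1: load  L4  bus=[BusRd,Flush]  L4: P0=I P1=S P2=S  mem[L4]=81
6. P1: load  L4  bus=[-]  L4: P0=I P1=S P2=S  mem[L4]=81
7. P0: store L0 := 3  bus=[BusRdX]  L0: P0=M P1=I P2=I  mem[L0]=20
8. P2: store L4 := 37  bus=[BusRdX]  L4: P0=I P1=I P2=M  mem[L4]=81
9. P1: load  L4  bus=[BusRd,Flush]  L4: P0=I P1=S P2=S  mem[L4]=37
10. P2: store L4 := 43  bus=[BusRdX]  L4: P0=I P1=I P2=M  mem[L4]=37
11. P1: load  L4  bus=[BusRd,Flush]  L4: P0=I P1=S P2=S  mem[L4]=43
12. P0: load  L0  bus=[-]  L0: P0=M P1=I P2=I  mem[L0]=20
13. P0: load  L4  bus=[BusRd]  L4: P0=S P1=S P2=S  mem[L4]=43
14. P1: load  L3  bus=[BusRd]  L3: P0=I P1=S P2=I  mem[L3]=10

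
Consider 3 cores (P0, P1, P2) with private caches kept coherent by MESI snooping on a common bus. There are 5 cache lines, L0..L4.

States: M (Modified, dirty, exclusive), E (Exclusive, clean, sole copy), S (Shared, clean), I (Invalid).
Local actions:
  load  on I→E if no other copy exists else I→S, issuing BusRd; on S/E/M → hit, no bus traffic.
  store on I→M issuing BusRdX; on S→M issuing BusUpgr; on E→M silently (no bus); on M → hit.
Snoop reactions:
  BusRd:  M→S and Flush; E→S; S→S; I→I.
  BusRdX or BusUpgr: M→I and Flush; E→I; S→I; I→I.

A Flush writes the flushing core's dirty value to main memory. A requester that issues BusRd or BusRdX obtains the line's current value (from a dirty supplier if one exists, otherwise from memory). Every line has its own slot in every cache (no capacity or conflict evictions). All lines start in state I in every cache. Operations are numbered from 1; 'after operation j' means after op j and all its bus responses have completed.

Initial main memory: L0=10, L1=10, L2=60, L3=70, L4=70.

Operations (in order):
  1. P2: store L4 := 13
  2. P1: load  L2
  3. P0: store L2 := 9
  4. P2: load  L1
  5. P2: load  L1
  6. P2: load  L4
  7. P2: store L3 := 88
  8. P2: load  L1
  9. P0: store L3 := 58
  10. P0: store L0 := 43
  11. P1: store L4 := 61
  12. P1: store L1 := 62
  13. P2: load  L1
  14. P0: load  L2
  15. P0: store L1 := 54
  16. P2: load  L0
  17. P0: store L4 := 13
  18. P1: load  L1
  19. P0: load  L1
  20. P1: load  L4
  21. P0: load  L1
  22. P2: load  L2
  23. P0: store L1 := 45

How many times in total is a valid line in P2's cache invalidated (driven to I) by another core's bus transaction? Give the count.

1. P2: store L4 := 13  bus=[BusRdX]  L4: P0=I P1=I P2=M  mem[L4]=70
2. P1: load  L2  bus=[BusRd]  L2: P0=I P1=E P2=I  mem[L2]=60
3. P0: store L2 := 9  bus=[BusRdX]  L2: P0=M P1=I P2=I  mem[L2]=60
4. P2: load  L1  bus=[BusRd]  L1: P0=I P1=I P2=E  mem[L1]=10
5. P2: load  L1  bus=[-]  L1: P0=I P1=I P2=E  mem[L1]=10
6. P2: load  L4  bus=[-]  L4: P0=I P1=I P2=M  mem[L4]=70
7. P2: store L3 := 88  bus=[BusRdX]  L3: P0=I P1=I P2=M  mem[L3]=70
8. P2: load  L1  bus=[-]  L1: P0=I P1=I P2=E  mem[L1]=10
9. P0: store L3 := 58  bus=[BusRdX,Flush]  L3: P0=M P1=I P2=I  mem[L3]=88
10. P0: store L0 := 43  bus=[BusRdX]  L0: P0=M P1=I P2=I  mem[L0]=10
11. P1: store L4 := 61  bus=[BusRdX,Flush]  L4: P0=I P1=M P2=I  mem[L4]=13
12. P1: store L1 := 62  bus=[BusRdX]  L1: P0=I P1=M P2=I  mem[L1]=10
13. P2: load  L1  bus=[BusRd,Flush]  L1: P0=I P1=S P2=S  mem[L1]=62
14. P0: load  L2  bus=[-]  L2: P0=M P1=I P2=I  mem[L2]=60
15. P0: store L1 := 54  bus=[BusRdX]  L1: P0=M P1=I P2=I  mem[L1]=62
16. P2: load  L0  bus=[BusRd,Flush]  L0: P0=S P1=I P2=S  mem[L0]=43
17. P0: store L4 := 13  bus=[BusRdX,Flush]  L4: P0=M P1=I P2=I  mem[L4]=61
18. P1: load  L1  bus=[BusRd,Flush]  L1: P0=S P1=S P2=I  mem[L1]=54
19. P0: load  L1  bus=[-]  L1: P0=S P1=S P2=I  mem[L1]=54
20. P1: load  L4  bus=[BusRd,Flush]  L4: P0=S P1=S P2=I  mem[L4]=13
21. P0: load  L1  bus=[-]  L1: P0=S P1=S P2=I  mem[L1]=54
22. P2: load  L2  bus=[BusRd,Flush]  L2: P0=S P1=I P2=S  mem[L2]=9
23. P0: store L1 := 45  bus=[BusUpgr]  L1: P0=M P1=I P2=I  mem[L1]=54

invalidations = 4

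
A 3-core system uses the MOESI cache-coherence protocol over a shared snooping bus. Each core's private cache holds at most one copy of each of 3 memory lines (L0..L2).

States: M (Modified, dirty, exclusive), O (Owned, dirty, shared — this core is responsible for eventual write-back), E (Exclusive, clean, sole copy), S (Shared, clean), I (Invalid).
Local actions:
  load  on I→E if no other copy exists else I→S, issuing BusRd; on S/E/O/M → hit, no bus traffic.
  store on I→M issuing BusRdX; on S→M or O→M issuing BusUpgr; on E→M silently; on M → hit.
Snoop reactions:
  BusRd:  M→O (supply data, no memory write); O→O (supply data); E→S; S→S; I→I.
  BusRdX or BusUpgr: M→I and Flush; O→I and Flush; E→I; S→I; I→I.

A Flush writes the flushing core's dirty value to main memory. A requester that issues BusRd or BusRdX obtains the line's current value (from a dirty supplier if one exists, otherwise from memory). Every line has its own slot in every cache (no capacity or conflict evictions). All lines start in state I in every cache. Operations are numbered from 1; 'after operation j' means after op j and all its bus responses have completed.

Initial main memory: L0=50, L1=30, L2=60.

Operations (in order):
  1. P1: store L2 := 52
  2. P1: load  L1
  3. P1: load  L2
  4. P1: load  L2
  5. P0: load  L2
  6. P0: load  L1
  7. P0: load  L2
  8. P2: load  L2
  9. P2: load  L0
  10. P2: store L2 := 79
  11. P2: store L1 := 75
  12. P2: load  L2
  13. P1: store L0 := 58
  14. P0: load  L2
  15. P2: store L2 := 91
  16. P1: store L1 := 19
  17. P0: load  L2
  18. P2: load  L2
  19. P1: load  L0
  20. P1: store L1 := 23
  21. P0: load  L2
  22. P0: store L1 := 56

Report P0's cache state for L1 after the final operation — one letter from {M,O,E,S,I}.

state = M

1. P1: store L2 := 52  bus=[BusRdX]  L2: P0=I P1=M P2=I  mem[L2]=60
2. P1: load  L1  bus=[BusRd]  L1: P0=I P1=E P2=I  mem[L1]=30
3. P1: load  L2  bus=[-]  L2: P0=I P1=M P2=I  mem[L2]=60
4. P1: load  L2  bus=[-]  L2: P0=I P1=M P2=I  mem[L2]=60
5. P0: load  L2  bus=[BusRd]  L2: P0=S P1=O P2=I  mem[L2]=60
6. P0: load  L1  bus=[BusRd]  L1: P0=S P1=S P2=I  mem[L1]=30
7. P0: load  L2  bus=[-]  L2: P0=S P1=O P2=I  mem[L2]=60
8. P2: load  L2  bus=[BusRd]  L2: P0=S P1=O P2=S  mem[L2]=60
9. P2: load  L0  bus=[BusRd]  L0: P0=I P1=I P2=E  mem[L0]=50
10. P2: store L2 := 79  bus=[BusUpgr,Flush]  L2: P0=I P1=I P2=M  mem[L2]=52
11. P2: store L1 := 75  bus=[BusRdX]  L1: P0=I P1=I P2=M  mem[L1]=30
12. P2: load  L2  bus=[-]  L2: P0=I P1=I P2=M  mem[L2]=52
13. P1: store L0 := 58  bus=[BusRdX]  L0: P0=I P1=M P2=I  mem[L0]=50
14. P0: load  L2  bus=[BusRd]  L2: P0=S P1=I P2=O  mem[L2]=52
15. P2: store L2 := 91  bus=[BusUpgr]  L2: P0=I P1=I P2=M  mem[L2]=52
16. P1: store L1 := 19  bus=[BusRdX,Flush]  L1: P0=I P1=M P2=I  mem[L1]=75
17. P0: load  L2  bus=[BusRd]  L2: P0=S P1=I P2=O  mem[L2]=52
18. P2: load  L2  bus=[-]  L2: P0=S P1=I P2=O  mem[L2]=52
19. P1: load  L0  bus=[-]  L0: P0=I P1=M P2=I  mem[L0]=50
20. P1: store L1 := 23  bus=[-]  L1: P0=I P1=M P2=I  mem[L1]=75
21. P0: load  L2  bus=[-]  L2: P0=S P1=I P2=O  mem[L2]=52
22. P0: store L1 := 56  bus=[BusRdX,Flush]  L1: P0=M P1=I P2=I  mem[L1]=23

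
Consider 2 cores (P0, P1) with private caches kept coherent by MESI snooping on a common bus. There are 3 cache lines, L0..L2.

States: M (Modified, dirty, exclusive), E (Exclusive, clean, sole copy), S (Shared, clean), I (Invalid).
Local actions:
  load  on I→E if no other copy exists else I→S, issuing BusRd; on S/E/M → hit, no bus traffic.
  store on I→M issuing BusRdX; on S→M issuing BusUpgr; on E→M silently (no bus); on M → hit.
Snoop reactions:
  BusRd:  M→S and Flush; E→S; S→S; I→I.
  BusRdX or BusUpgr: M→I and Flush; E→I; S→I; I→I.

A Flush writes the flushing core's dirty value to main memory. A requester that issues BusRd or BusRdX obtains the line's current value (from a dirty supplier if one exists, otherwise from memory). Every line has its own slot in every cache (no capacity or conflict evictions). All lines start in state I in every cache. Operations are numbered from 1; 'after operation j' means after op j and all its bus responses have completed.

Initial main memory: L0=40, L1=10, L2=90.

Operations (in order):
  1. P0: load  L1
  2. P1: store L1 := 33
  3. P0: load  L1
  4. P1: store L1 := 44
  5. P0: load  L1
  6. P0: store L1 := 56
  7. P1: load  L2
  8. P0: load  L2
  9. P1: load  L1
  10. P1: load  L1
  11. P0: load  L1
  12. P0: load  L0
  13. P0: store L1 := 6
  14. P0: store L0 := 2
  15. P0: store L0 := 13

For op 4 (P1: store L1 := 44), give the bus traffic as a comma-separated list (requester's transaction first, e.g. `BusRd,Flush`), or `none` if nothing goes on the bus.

1. P0: load  L1  bus=[BusRd]  L1: P0=E P1=I  mem[L1]=10
2. P1: store L1 := 33  bus=[BusRdX]  L1: P0=I P1=M  mem[L1]=10
3. P0: load  L1  bus=[BusRd,Flush]  L1: P0=S P1=S  mem[L1]=33
4. P1: store L1 := 44  bus=[BusUpgr]  L1: P0=I P1=M  mem[L1]=33
5. P0: load  L1  bus=[BusRd,Flush]  L1: P0=S P1=S  mem[L1]=44
6. P0: store L1 := 56  bus=[BusUpgr]  L1: P0=M P1=I  mem[L1]=44
7. P1: load  L2  bus=[BusRd]  L2: P0=I P1=E  mem[L2]=90
8. P0: load  L2  bus=[BusRd]  L2: P0=S P1=S  mem[L2]=90
9. P1: load  L1  bus=[BusRd,Flush]  L1: P0=S P1=S  mem[L1]=56
10. P1: load  L1  bus=[-]  L1: P0=S P1=S  mem[L1]=56
11. P0: load  L1  bus=[-]  L1: P0=S P1=S  mem[L1]=56
12. P0: load  L0  bus=[BusRd]  L0: P0=E P1=I  mem[L0]=40
13. P0: store L1 := 6  bus=[BusUpgr]  L1: P0=M P1=I  mem[L1]=56
14. P0: store L0 := 2  bus=[-]  L0: P0=M P1=I  mem[L0]=40
15. P0: store L0 := 13  bus=[-]  L0: P0=M P1=I  mem[L0]=40

bus = BusUpgr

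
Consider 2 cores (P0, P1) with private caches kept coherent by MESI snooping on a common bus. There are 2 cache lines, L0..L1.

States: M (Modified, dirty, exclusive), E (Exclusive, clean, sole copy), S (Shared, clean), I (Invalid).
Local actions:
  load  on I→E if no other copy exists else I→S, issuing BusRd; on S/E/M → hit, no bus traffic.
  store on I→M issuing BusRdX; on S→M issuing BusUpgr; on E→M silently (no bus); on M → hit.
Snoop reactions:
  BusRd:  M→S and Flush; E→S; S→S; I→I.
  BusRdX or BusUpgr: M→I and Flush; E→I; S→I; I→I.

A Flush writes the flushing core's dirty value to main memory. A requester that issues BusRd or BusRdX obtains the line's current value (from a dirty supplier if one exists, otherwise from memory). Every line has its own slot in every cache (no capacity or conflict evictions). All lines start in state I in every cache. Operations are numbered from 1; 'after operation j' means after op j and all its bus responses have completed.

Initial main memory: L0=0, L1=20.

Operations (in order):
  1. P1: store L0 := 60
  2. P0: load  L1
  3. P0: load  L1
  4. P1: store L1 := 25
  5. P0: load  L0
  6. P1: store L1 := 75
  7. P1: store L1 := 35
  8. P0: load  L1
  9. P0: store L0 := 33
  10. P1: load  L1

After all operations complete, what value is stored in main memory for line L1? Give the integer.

memory[L1] = 35

1. P1: store L0 := 60  bus=[BusRdX]  L0: P0=I P1=M  mem[L0]=0
2. P0: load  L1  bus=[BusRd]  L1: P0=E P1=I  mem[L1]=20
3. P0: load  L1  bus=[-]  L1: P0=E P1=I  mem[L1]=20
4. P1: store L1 := 25  bus=[BusRdX]  L1: P0=I P1=M  mem[L1]=20
5. P0: load  L0  bus=[BusRd,Flush]  L0: P0=S P1=S  mem[L0]=60
6. P1: store L1 := 75  bus=[-]  L1: P0=I P1=M  mem[L1]=20
7. P1: store L1 := 35  bus=[-]  L1: P0=I P1=M  mem[L1]=20
8. P0: load  L1  bus=[BusRd,Flush]  L1: P0=S P1=S  mem[L1]=35
9. P0: store L0 := 33  bus=[BusUpgr]  L0: P0=M P1=I  mem[L0]=60
10. P1: load  L1  bus=[-]  L1: P0=S P1=S  mem[L1]=35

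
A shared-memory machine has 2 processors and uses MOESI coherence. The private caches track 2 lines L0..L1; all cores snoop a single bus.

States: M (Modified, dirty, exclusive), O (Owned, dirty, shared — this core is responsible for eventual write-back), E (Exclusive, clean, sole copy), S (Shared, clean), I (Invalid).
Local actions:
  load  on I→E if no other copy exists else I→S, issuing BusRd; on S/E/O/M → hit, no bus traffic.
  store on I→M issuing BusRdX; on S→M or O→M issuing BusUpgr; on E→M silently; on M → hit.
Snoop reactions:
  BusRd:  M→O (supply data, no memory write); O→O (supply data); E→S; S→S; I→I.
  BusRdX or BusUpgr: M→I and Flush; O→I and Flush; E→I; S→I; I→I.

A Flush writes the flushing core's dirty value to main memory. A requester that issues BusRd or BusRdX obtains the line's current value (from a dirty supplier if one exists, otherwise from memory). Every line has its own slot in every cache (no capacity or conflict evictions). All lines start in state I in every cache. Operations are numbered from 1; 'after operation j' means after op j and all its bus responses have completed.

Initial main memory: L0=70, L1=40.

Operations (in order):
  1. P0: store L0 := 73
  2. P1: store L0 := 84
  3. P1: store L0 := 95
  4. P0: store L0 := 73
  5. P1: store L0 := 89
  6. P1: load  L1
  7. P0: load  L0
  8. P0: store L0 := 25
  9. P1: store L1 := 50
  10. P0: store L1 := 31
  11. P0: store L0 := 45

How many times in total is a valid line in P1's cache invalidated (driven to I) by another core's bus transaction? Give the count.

step 1: P0: store L0 := 73  ⟶  MI  (L0)  txn=BusRdX  M[L0]=70
step 2: P1: store L0 := 84  ⟶  IM  (L0)  txn=BusRdX+Flush  M[L0]=73
step 3: P1: store L0 := 95  ⟶  IM  (L0)  txn=∅  M[L0]=73
step 4: P0: store L0 := 73  ⟶  MI  (L0)  txn=BusRdX+Flush  M[L0]=95
step 5: P1: store L0 := 89  ⟶  IM  (L0)  txn=BusRdX+Flush  M[L0]=73
step 6: P1: load  L1  ⟶  IE  (L1)  txn=BusRd  M[L1]=40
step 7: P0: load  L0  ⟶  SO  (L0)  txn=BusRd  M[L0]=73
step 8: P0: store L0 := 25  ⟶  MI  (L0)  txn=BusUpgr+Flush  M[L0]=89
step 9: P1: store L1 := 50  ⟶  IM  (L1)  txn=∅  M[L1]=40
step 10: P0: store L1 := 31  ⟶  MI  (L1)  txn=BusRdX+Flush  M[L1]=50
step 11: P0: store L0 := 45  ⟶  MI  (L0)  txn=∅  M[L0]=89

invalidations = 3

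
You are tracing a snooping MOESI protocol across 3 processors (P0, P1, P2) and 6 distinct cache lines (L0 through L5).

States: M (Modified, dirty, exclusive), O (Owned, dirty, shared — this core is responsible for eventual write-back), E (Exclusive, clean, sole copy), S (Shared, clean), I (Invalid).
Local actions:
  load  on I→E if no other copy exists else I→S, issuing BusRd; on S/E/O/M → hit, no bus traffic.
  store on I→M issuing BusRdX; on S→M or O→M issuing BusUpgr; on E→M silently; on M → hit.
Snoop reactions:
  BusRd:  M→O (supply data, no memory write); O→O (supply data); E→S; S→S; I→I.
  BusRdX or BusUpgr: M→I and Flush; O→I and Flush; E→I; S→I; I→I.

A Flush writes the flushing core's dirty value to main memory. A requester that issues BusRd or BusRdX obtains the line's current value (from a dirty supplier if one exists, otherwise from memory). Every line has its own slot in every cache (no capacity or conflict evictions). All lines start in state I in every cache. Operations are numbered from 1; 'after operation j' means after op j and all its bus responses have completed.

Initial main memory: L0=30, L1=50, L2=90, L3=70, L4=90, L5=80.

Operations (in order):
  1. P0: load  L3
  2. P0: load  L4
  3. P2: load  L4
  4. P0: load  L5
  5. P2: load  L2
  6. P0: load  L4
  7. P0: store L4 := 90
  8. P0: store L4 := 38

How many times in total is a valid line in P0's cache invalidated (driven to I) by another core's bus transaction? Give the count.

invalidations = 0

1. P0: load  L3  bus=[BusRd]  L3: P0=E P1=I P2=I  mem[L3]=70
2. P0: load  L4  bus=[BusRd]  L4: P0=E P1=I P2=I  mem[L4]=90
3. P2: load  L4  bus=[BusRd]  L4: P0=S P1=I P2=S  mem[L4]=90
4. P0: load  L5  bus=[BusRd]  L5: P0=E P1=I P2=I  mem[L5]=80
5. P2: load  L2  bus=[BusRd]  L2: P0=I P1=I P2=E  mem[L2]=90
6. P0: load  L4  bus=[-]  L4: P0=S P1=I P2=S  mem[L4]=90
7. P0: store L4 := 90  bus=[BusUpgr]  L4: P0=M P1=I P2=I  mem[L4]=90
8. P0: store L4 := 38  bus=[-]  L4: P0=M P1=I P2=I  mem[L4]=90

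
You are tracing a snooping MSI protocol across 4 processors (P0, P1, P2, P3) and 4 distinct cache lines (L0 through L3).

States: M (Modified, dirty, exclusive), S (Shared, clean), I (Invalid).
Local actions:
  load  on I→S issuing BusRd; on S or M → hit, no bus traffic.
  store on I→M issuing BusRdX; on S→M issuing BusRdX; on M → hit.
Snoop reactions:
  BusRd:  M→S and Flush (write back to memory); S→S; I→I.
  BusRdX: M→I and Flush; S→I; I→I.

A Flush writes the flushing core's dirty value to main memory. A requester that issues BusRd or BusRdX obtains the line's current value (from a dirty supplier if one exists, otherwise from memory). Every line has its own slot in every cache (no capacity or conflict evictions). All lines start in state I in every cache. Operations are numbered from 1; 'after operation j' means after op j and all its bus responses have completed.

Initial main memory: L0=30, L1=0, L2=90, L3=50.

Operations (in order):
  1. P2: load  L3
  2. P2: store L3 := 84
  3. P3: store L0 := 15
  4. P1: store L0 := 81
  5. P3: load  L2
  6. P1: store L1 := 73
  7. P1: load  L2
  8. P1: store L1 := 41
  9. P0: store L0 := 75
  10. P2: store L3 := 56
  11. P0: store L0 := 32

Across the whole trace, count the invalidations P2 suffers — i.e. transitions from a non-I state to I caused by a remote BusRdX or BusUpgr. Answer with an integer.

invalidations = 0

1. P2: load  L3  bus=[BusRd]  L3: P0=I P1=I P2=S P3=I  mem[L3]=50
2. P2: store L3 := 84  bus=[BusRdX]  L3: P0=I P1=I P2=M P3=I  mem[L3]=50
3. P3: store L0 := 15  bus=[BusRdX]  L0: P0=I P1=I P2=I P3=M  mem[L0]=30
4. P1: store L0 := 81  bus=[BusRdX,Flush]  L0: P0=I P1=M P2=I P3=I  mem[L0]=15
5. P3: load  L2  bus=[BusRd]  L2: P0=I P1=I P2=I P3=S  mem[L2]=90
6. P1: store L1 := 73  bus=[BusRdX]  L1: P0=I P1=M P2=I P3=I  mem[L1]=0
7. P1: load  L2  bus=[BusRd]  L2: P0=I P1=S P2=I P3=S  mem[L2]=90
8. P1: store L1 := 41  bus=[-]  L1: P0=I P1=M P2=I P3=I  mem[L1]=0
9. P0: store L0 := 75  bus=[BusRdX,Flush]  L0: P0=M P1=I P2=I P3=I  mem[L0]=81
10. P2: store L3 := 56  bus=[-]  L3: P0=I P1=I P2=M P3=I  mem[L3]=50
11. P0: store L0 := 32  bus=[-]  L0: P0=M P1=I P2=I P3=I  mem[L0]=81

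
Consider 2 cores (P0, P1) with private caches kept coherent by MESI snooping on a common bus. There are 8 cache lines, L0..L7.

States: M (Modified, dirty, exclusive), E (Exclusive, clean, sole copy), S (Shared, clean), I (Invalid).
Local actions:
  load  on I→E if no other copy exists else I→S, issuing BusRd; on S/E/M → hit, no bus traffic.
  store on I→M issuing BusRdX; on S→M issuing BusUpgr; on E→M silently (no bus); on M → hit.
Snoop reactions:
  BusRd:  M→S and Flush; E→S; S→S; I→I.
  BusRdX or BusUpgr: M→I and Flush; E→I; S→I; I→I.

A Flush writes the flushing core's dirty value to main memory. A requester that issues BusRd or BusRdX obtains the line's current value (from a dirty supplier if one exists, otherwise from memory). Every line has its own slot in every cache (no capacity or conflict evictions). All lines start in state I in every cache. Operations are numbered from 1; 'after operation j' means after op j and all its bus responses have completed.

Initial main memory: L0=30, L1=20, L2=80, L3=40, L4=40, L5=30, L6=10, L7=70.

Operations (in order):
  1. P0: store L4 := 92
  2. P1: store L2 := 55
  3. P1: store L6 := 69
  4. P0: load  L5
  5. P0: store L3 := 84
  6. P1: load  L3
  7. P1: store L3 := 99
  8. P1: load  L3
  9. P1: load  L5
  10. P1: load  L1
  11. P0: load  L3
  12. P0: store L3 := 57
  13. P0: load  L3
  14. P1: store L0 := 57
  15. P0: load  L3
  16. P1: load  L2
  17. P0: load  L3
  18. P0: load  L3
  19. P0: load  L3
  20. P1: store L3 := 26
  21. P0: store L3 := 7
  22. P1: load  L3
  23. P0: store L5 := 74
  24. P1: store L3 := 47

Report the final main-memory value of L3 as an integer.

1. P0: store L4 := 92  bus=[BusRdX]  L4: P0=M P1=I  mem[L4]=40
2. P1: store L2 := 55  bus=[BusRdX]  L2: P0=I P1=M  mem[L2]=80
3. P1: store L6 := 69  bus=[BusRdX]  L6: P0=I P1=M  mem[L6]=10
4. P0: load  L5  bus=[BusRd]  L5: P0=E P1=I  mem[L5]=30
5. P0: store L3 := 84  bus=[BusRdX]  L3: P0=M P1=I  mem[L3]=40
6. P1: load  L3  bus=[BusRd,Flush]  L3: P0=S P1=S  mem[L3]=84
7. P1: store L3 := 99  bus=[BusUpgr]  L3: P0=I P1=M  mem[L3]=84
8. P1: load  L3  bus=[-]  L3: P0=I P1=M  mem[L3]=84
9. P1: load  L5  bus=[BusRd]  L5: P0=S P1=S  mem[L5]=30
10. P1: load  L1  bus=[BusRd]  L1: P0=I P1=E  mem[L1]=20
11. P0: load  L3  bus=[BusRd,Flush]  L3: P0=S P1=S  mem[L3]=99
12. P0: store L3 := 57  bus=[BusUpgr]  L3: P0=M P1=I  mem[L3]=99
13. P0: load  L3  bus=[-]  L3: P0=M P1=I  mem[L3]=99
14. P1: store L0 := 57  bus=[BusRdX]  L0: P0=I P1=M  mem[L0]=30
15. P0: load  L3  bus=[-]  L3: P0=M P1=I  mem[L3]=99
16. P1: load  L2  bus=[-]  L2: P0=I P1=M  mem[L2]=80
17. P0: load  L3  bus=[-]  L3: P0=M P1=I  mem[L3]=99
18. P0: load  L3  bus=[-]  L3: P0=M P1=I  mem[L3]=99
19. P0: load  L3  bus=[-]  L3: P0=M P1=I  mem[L3]=99
20. P1: store L3 := 26  bus=[BusRdX,Flush]  L3: P0=I P1=M  mem[L3]=57
21. P0: store L3 := 7  bus=[BusRdX,Flush]  L3: P0=M P1=I  mem[L3]=26
22. P1: load  L3  bus=[BusRd,Flush]  L3: P0=S P1=S  mem[L3]=7
23. P0: store L5 := 74  bus=[BusUpgr]  L5: P0=M P1=I  mem[L5]=30
24. P1: store L3 := 47  bus=[BusUpgr]  L3: P0=I P1=M  mem[L3]=7

memory[L3] = 7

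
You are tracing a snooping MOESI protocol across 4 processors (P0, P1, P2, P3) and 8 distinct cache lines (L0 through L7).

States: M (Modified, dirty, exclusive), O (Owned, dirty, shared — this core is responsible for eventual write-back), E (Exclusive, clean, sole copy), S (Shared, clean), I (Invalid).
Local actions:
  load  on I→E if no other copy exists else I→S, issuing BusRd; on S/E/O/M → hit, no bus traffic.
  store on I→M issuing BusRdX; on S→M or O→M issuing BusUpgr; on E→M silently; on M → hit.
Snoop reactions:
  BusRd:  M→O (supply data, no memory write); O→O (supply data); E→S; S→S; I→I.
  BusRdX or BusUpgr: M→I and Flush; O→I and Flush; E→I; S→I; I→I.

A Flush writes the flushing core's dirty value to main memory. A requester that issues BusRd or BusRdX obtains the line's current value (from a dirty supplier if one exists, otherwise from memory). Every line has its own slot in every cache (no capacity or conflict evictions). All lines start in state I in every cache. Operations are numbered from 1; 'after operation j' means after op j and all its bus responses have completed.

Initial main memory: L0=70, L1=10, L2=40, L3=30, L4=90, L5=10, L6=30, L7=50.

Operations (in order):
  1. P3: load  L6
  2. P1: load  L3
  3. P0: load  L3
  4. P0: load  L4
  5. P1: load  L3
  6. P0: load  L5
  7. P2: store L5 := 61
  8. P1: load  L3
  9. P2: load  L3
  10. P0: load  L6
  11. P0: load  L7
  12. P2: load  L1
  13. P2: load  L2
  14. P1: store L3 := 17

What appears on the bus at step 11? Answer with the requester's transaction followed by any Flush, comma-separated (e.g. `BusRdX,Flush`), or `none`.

bus = BusRd

[1] P3: load  L6 | P0:I, P1:I, P2:I, P3:E(30) | bus: BusRd
[2] P1: load  L3 | P0:I, P1:E(30), P2:I, P3:I | bus: BusRd
[3] P0: load  L3 | P0:S(30), P1:S(30), P2:I, P3:I | bus: BusRd
[4] P0: load  L4 | P0:E(90), P1:I, P2:I, P3:I | bus: BusRd
[5] P1: load  L3 | P0:S(30), P1:S(30), P2:I, P3:I | bus: none
[6] P0: load  L5 | P0:E(10), P1:I, P2:I, P3:I | bus: BusRd
[7] P2: store L5 := 61 | P0:I, P1:I, P2:M(61), P3:I | bus: BusRdX
[8] P1: load  L3 | P0:S(30), P1:S(30), P2:I, P3:I | bus: none
[9] P2: load  L3 | P0:S(30), P1:S(30), P2:S(30), P3:I | bus: BusRd
[10] P0: load  L6 | P0:S(30), P1:I, P2:I, P3:S(30) | bus: BusRd
[11] P0: load  L7 | P0:E(50), P1:I, P2:I, P3:I | bus: BusRd
[12] P2: load  L1 | P0:I, P1:I, P2:E(10), P3:I | bus: BusRd
[13] P2: load  L2 | P0:I, P1:I, P2:E(40), P3:I | bus: BusRd
[14] P1: store L3 := 17 | P0:I, P1:M(17), P2:I, P3:I | bus: BusUpgr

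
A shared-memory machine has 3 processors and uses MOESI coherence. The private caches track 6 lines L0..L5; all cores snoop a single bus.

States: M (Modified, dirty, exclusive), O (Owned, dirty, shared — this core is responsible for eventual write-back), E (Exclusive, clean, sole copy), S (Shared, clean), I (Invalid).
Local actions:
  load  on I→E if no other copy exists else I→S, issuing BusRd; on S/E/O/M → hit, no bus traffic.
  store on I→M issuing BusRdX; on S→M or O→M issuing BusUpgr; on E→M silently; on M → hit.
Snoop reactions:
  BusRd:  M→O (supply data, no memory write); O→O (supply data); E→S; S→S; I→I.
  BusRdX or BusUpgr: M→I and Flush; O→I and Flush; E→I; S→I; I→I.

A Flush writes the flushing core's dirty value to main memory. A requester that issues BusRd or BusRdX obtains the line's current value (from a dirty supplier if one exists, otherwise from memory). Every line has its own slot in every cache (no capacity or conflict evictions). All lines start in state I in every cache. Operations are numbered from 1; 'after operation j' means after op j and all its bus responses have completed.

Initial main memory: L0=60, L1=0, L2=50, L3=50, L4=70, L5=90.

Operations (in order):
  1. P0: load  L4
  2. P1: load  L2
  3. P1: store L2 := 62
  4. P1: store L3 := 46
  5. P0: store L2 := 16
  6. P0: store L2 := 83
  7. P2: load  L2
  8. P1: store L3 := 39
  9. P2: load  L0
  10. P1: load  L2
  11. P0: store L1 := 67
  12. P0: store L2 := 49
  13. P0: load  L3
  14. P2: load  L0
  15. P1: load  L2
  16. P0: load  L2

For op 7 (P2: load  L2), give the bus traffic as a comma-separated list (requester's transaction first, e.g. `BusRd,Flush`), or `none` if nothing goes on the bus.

bus = BusRd

  op1 P0: load  L4 → E/I/I on L4; bus BusRd; mem=70
  op2 P1: load  L2 → I/E/I on L2; bus BusRd; mem=50
  op3 P1: store L2 := 62 → I/M/I on L2; bus (none); mem=50
  op4 P1: store L3 := 46 → I/M/I on L3; bus BusRdX; mem=50
  op5 P0: store L2 := 16 → M/I/I on L2; bus BusRdX Flush; mem=62
  op6 P0: store L2 := 83 → M/I/I on L2; bus (none); mem=62
  op7 P2: load  L2 → O/I/S on L2; bus BusRd; mem=62
  op8 P1: store L3 := 39 → I/M/I on L3; bus (none); mem=50
  op9 P2: load  L0 → I/I/E on L0; bus BusRd; mem=60
  op10 P1: load  L2 → O/S/S on L2; bus BusRd; mem=62
  op11 P0: store L1 := 67 → M/I/I on L1; bus BusRdX; mem=0
  op12 P0: store L2 := 49 → M/I/I on L2; bus BusUpgr; mem=62
  op13 P0: load  L3 → S/O/I on L3; bus BusRd; mem=50
  op14 P2: load  L0 → I/I/E on L0; bus (none); mem=60
  op15 P1: load  L2 → O/S/I on L2; bus BusRd; mem=62
  op16 P0: load  L2 → O/S/I on L2; bus (none); mem=62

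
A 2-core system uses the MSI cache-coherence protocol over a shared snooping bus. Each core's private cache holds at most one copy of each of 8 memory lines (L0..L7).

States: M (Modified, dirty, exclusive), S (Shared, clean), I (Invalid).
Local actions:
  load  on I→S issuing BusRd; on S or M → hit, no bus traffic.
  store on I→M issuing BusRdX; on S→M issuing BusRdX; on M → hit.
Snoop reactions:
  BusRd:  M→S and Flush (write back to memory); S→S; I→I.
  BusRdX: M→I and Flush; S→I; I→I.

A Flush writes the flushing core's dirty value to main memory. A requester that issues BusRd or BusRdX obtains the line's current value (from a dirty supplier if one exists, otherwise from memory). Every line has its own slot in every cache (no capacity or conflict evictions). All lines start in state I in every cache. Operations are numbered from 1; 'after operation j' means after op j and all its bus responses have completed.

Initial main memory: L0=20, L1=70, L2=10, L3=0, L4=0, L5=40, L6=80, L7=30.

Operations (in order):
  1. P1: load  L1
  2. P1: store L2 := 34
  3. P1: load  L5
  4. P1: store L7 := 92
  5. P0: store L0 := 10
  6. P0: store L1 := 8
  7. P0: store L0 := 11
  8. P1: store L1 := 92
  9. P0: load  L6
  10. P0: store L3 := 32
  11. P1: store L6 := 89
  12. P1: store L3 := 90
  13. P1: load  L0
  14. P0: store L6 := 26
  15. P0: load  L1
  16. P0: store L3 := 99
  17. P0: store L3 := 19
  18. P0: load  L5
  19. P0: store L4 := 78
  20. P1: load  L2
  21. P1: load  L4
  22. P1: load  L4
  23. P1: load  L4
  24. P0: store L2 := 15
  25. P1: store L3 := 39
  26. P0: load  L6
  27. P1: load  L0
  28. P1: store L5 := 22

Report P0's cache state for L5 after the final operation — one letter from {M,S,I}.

state = I

  op1 P1: load  L1 → I/S on L1; bus BusRd; mem=70
  op2 P1: store L2 := 34 → I/M on L2; bus BusRdX; mem=10
  op3 P1: load  L5 → I/S on L5; bus BusRd; mem=40
  op4 P1: store L7 := 92 → I/M on L7; bus BusRdX; mem=30
  op5 P0: store L0 := 10 → M/I on L0; bus BusRdX; mem=20
  op6 P0: store L1 := 8 → M/I on L1; bus BusRdX; mem=70
  op7 P0: store L0 := 11 → M/I on L0; bus (none); mem=20
  op8 P1: store L1 := 92 → I/M on L1; bus BusRdX Flush; mem=8
  op9 P0: load  L6 → S/I on L6; bus BusRd; mem=80
  op10 P0: store L3 := 32 → M/I on L3; bus BusRdX; mem=0
  op11 P1: store L6 := 89 → I/M on L6; bus BusRdX; mem=80
  op12 P1: store L3 := 90 → I/M on L3; bus BusRdX Flush; mem=32
  op13 P1: load  L0 → S/S on L0; bus BusRd Flush; mem=11
  op14 P0: store L6 := 26 → M/I on L6; bus BusRdX Flush; mem=89
  op15 P0: load  L1 → S/S on L1; bus BusRd Flush; mem=92
  op16 P0: store L3 := 99 → M/I on L3; bus BusRdX Flush; mem=90
  op17 P0: store L3 := 19 → M/I on L3; bus (none); mem=90
  op18 P0: load  L5 → S/S on L5; bus BusRd; mem=40
  op19 P0: store L4 := 78 → M/I on L4; bus BusRdX; mem=0
  op20 P1: load  L2 → I/M on L2; bus (none); mem=10
  op21 P1: load  L4 → S/S on L4; bus BusRd Flush; mem=78
  op22 P1: load  L4 → S/S on L4; bus (none); mem=78
  op23 P1: load  L4 → S/S on L4; bus (none); mem=78
  op24 P0: store L2 := 15 → M/I on L2; bus BusRdX Flush; mem=34
  op25 P1: store L3 := 39 → I/M on L3; bus BusRdX Flush; mem=19
  op26 P0: load  L6 → M/I on L6; bus (none); mem=89
  op27 P1: load  L0 → S/S on L0; bus (none); mem=11
  op28 P1: store L5 := 22 → I/M on L5; bus BusRdX; mem=40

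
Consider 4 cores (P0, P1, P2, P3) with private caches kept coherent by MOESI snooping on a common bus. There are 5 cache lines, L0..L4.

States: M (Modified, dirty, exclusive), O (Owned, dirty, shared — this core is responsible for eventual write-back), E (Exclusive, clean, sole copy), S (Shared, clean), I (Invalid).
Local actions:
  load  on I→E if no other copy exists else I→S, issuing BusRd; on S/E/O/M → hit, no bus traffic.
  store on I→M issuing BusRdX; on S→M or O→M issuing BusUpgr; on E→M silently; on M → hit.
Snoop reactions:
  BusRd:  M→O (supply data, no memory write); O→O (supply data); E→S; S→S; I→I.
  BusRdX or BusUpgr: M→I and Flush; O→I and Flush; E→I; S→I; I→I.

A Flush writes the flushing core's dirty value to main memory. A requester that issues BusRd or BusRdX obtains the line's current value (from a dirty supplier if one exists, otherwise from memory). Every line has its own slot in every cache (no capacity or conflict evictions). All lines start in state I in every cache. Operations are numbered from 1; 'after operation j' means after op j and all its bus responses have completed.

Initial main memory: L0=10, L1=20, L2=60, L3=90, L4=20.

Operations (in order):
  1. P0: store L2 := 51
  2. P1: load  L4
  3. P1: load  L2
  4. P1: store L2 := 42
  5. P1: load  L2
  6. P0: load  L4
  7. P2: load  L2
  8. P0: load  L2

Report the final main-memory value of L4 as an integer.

  op1 P0: store L2 := 51 → M/I/I/I on L2; bus BusRdX; mem=60
  op2 P1: load  L4 → I/E/I/I on L4; bus BusRd; mem=20
  op3 P1: load  L2 → O/S/I/I on L2; bus BusRd; mem=60
  op4 P1: store L2 := 42 → I/M/I/I on L2; bus BusUpgr Flush; mem=51
  op5 P1: load  L2 → I/M/I/I on L2; bus (none); mem=51
  op6 P0: load  L4 → S/S/I/I on L4; bus BusRd; mem=20
  op7 P2: load  L2 → I/O/S/I on L2; bus BusRd; mem=51
  op8 P0: load  L2 → S/O/S/I on L2; bus BusRd; mem=51

memory[L4] = 20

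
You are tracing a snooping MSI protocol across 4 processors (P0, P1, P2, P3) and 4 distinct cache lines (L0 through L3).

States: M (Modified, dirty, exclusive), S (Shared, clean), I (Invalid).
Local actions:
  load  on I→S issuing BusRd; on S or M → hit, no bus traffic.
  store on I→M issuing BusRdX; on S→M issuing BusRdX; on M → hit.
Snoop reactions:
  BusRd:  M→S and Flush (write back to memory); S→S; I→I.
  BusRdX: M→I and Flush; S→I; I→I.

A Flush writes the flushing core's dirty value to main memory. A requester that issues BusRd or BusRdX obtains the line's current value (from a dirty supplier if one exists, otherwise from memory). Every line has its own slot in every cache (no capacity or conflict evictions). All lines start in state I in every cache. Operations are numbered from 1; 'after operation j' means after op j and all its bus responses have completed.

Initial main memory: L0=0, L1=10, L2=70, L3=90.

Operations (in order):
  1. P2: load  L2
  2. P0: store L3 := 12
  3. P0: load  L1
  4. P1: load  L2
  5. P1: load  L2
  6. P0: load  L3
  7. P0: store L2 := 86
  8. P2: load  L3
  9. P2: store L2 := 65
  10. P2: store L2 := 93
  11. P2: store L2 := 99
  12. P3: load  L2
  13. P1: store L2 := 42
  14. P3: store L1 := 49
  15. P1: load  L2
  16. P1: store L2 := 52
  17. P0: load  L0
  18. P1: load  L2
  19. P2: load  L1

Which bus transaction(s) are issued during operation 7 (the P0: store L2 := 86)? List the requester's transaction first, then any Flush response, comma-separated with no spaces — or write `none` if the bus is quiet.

bus = BusRdX

step 1: P2: load  L2  ⟶  IISI  (L2)  txn=BusRd  M[L2]=70
step 2: P0: store L3 := 12  ⟶  MIII  (L3)  txn=BusRdX  M[L3]=90
step 3: P0: load  L1  ⟶  SIII  (L1)  txn=BusRd  M[L1]=10
step 4: P1: load  L2  ⟶  ISSI  (L2)  txn=BusRd  M[L2]=70
step 5: P1: load  L2  ⟶  ISSI  (L2)  txn=∅  M[L2]=70
step 6: P0: load  L3  ⟶  MIII  (L3)  txn=∅  M[L3]=90
step 7: P0: store L2 := 86  ⟶  MIII  (L2)  txn=BusRdX  M[L2]=70
step 8: P2: load  L3  ⟶  SISI  (L3)  txn=BusRd+Flush  M[L3]=12
step 9: P2: store L2 := 65  ⟶  IIMI  (L2)  txn=BusRdX+Flush  M[L2]=86
step 10: P2: store L2 := 93  ⟶  IIMI  (L2)  txn=∅  M[L2]=86
step 11: P2: store L2 := 99  ⟶  IIMI  (L2)  txn=∅  M[L2]=86
step 12: P3: load  L2  ⟶  IISS  (L2)  txn=BusRd+Flush  M[L2]=99
step 13: P1: store L2 := 42  ⟶  IMII  (L2)  txn=BusRdX  M[L2]=99
step 14: P3: store L1 := 49  ⟶  IIIM  (L1)  txn=BusRdX  M[L1]=10
step 15: P1: load  L2  ⟶  IMII  (L2)  txn=∅  M[L2]=99
step 16: P1: store L2 := 52  ⟶  IMII  (L2)  txn=∅  M[L2]=99
step 17: P0: load  L0  ⟶  SIII  (L0)  txn=BusRd  M[L0]=0
step 18: P1: load  L2  ⟶  IMII  (L2)  txn=∅  M[L2]=99
step 19: P2: load  L1  ⟶  IISS  (L1)  txn=BusRd+Flush  M[L1]=49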